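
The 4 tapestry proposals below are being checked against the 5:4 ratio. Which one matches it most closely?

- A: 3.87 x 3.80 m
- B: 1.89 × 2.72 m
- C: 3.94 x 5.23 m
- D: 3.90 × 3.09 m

D

Target 5:4 ≈ 1.250.
A: 1.018 (Δ0.232)  B: 1.439 (Δ0.189)  C: 1.327 (Δ0.077)  D: 1.262 (Δ0.012)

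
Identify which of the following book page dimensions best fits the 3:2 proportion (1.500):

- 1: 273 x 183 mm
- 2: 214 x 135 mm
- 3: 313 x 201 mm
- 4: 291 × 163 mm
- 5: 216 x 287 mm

1

Target 3:2 ≈ 1.500.
1: 1.492 (Δ0.008)  2: 1.585 (Δ0.085)  3: 1.557 (Δ0.057)  4: 1.785 (Δ0.285)  5: 1.329 (Δ0.171)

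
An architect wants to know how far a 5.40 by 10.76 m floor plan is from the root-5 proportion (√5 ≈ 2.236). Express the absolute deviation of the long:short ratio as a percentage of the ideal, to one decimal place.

Ratio = 10.76 / 5.40 ≈ 1.9926.
Ideal root-5 ≈ 2.2361. |1.9926 − 2.2361| / 2.2361 ≈ 10.89% → 10.9%.

10.9%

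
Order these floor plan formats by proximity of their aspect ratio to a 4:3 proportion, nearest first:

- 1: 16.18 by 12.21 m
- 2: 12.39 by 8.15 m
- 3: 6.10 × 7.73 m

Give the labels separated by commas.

1: 16.18/12.21 ≈ 1.325 → |1.325 − 1.333| = 0.008
2: 12.39/8.15 ≈ 1.520 → |1.520 − 1.333| = 0.187
3: 7.73/6.10 ≈ 1.267 → |1.267 − 1.333| = 0.066

1, 3, 2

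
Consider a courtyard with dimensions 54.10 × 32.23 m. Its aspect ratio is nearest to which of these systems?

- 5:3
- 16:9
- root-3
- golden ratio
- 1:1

54.10/32.23 ≈ 1.679. Nearest candidates are 5:3 (1.667, off by 0.012) and root-3 (1.732, off by 0.053).

5:3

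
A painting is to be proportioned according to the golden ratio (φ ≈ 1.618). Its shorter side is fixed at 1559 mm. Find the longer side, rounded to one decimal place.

golden ratio ≈ 1.61803.
Longer side = 1559 × 1.61803 ≈ 2522.509 → 2522.5 mm.

2522.5 mm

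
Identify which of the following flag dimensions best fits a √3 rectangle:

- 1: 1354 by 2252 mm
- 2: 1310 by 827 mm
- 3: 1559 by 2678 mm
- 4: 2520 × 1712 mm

3

Ratios (long/short): 1 ≈ 1.663; 2 ≈ 1.584; 3 ≈ 1.718; 4 ≈ 1.472.
root-3 ≈ 1.732; option 3 is nearest (Δ 0.014).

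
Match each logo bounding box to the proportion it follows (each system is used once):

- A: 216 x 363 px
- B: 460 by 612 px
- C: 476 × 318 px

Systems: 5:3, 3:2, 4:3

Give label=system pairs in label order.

A=5:3, B=4:3, C=3:2

Ratios: A ≈ 1.681; B ≈ 1.330; C ≈ 1.497.
Targets: 5:3 ≈ 1.667; 3:2 ≈ 1.500; 4:3 ≈ 1.333.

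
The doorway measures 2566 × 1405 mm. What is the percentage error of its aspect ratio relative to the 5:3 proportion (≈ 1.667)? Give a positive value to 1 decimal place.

9.6%

Ratio = 2566 / 1405 ≈ 1.8263.
Ideal 5:3 ≈ 1.6667. |1.8263 − 1.6667| / 1.6667 ≈ 9.58% → 9.6%.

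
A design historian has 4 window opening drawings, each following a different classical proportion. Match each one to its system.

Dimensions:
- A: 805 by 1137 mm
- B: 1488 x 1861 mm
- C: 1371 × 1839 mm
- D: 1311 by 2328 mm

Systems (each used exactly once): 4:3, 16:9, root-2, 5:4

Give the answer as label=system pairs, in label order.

A = 1137/805 ≈ 1.412 → root-2 (1.414)
B = 1861/1488 ≈ 1.251 → 5:4 (1.250)
C = 1839/1371 ≈ 1.341 → 4:3 (1.333)
D = 2328/1311 ≈ 1.776 → 16:9 (1.778)

A=root-2, B=5:4, C=4:3, D=16:9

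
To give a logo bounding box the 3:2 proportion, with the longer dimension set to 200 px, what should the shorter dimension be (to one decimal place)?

133.3 px

3:2 = 1.50000.
Shorter side = 200 ÷ 1.50000 ≈ 133.333 → 133.3 px.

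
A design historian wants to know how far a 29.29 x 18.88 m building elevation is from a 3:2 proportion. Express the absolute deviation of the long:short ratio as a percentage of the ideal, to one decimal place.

3.4%

Ratio = 29.29 / 18.88 ≈ 1.5514.
Ideal 3:2 = 1.5000. |1.5514 − 1.5000| / 1.5000 ≈ 3.43% → 3.4%.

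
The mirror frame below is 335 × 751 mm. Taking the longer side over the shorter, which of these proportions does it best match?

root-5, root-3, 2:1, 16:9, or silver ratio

Ratio = 751 / 335 ≈ 2.242.
Distances: root-5 2.236 (Δ 0.006); root-3 1.732 (Δ 0.510); 2:1 2.000 (Δ 0.242); 16:9 1.778 (Δ 0.464); silver ratio 2.414 (Δ 0.172).

root-5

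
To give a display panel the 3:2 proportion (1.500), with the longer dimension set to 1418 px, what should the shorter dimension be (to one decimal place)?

3:2 = 1.50000.
Shorter side = 1418 ÷ 1.50000 ≈ 945.333 → 945.3 px.

945.3 px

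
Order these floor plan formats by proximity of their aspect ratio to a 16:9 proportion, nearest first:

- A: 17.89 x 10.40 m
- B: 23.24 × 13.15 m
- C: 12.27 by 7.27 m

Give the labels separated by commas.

A: 17.89/10.40 ≈ 1.720 → |1.720 − 1.778| = 0.058
B: 23.24/13.15 ≈ 1.767 → |1.767 − 1.778| = 0.011
C: 12.27/7.27 ≈ 1.688 → |1.688 − 1.778| = 0.090

B, A, C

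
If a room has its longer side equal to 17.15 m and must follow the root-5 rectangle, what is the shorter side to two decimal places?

7.67 m

root-5 ≈ 2.23607.
Shorter side = 17.15 ÷ 2.23607 ≈ 7.6697 → 7.67 m.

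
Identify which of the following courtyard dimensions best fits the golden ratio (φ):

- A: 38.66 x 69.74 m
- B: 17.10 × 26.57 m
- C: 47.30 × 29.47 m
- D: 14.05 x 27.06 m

Ratios (long/short): A ≈ 1.804; B ≈ 1.554; C ≈ 1.605; D ≈ 1.926.
golden ratio ≈ 1.618; option C is nearest (Δ 0.013).

C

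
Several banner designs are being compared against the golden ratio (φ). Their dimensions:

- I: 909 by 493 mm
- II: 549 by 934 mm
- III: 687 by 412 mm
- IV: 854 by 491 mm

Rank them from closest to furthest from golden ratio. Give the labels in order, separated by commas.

III, II, IV, I

Ratios: I = 909 / 493 ≈ 1.844; II = 934 / 549 ≈ 1.701; III = 687 / 412 ≈ 1.667; IV = 854 / 491 ≈ 1.739.
|Δ from 1.618|: I 0.226; II 0.083; III 0.049; IV 0.121.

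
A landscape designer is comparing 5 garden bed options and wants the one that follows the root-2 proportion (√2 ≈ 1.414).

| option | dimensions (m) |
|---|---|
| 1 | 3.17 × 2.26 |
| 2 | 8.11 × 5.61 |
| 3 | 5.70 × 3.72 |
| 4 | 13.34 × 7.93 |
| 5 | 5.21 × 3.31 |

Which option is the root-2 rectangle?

1

Ratios (long/short): 1 ≈ 1.403; 2 ≈ 1.446; 3 ≈ 1.532; 4 ≈ 1.682; 5 ≈ 1.574.
root-2 ≈ 1.414; option 1 is nearest (Δ 0.011).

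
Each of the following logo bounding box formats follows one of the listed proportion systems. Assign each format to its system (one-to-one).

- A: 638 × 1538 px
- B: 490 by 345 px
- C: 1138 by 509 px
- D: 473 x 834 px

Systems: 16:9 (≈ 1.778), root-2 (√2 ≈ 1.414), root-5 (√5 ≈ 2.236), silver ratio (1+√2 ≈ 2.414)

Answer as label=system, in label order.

A=silver ratio, B=root-2, C=root-5, D=16:9

Ratios: A ≈ 2.411; B ≈ 1.420; C ≈ 2.236; D ≈ 1.763.
Targets: 16:9 ≈ 1.778; root-2 ≈ 1.414; root-5 ≈ 2.236; silver ratio ≈ 2.414.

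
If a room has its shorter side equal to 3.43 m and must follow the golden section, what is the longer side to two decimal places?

5.55 m

golden ratio ≈ 1.61803.
Longer side = 3.43 × 1.61803 ≈ 5.5498 → 5.55 m.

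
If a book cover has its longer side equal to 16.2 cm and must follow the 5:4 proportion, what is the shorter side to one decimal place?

5:4 = 1.25000.
Shorter side = 16.2 ÷ 1.25000 ≈ 12.960 → 13.0 cm.

13.0 cm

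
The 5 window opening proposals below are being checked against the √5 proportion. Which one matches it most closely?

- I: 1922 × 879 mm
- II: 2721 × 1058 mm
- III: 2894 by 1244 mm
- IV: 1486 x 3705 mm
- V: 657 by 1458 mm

Ratios (long/short): I ≈ 2.187; II ≈ 2.572; III ≈ 2.326; IV ≈ 2.493; V ≈ 2.219.
root-5 ≈ 2.236; option V is nearest (Δ 0.017).

V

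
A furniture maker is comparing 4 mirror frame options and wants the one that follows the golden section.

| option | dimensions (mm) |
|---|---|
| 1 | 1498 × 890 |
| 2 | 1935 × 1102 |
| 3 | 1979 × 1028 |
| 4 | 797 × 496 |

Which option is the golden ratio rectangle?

4

Target golden ratio ≈ 1.618.
1: 1.683 (Δ0.065)  2: 1.756 (Δ0.138)  3: 1.925 (Δ0.307)  4: 1.607 (Δ0.011)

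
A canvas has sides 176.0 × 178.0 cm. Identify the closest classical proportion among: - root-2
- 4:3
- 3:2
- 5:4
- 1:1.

Ratio = 178.0 / 176.0 ≈ 1.011.
Distances: root-2 1.414 (Δ 0.403); 4:3 1.333 (Δ 0.322); 3:2 1.500 (Δ 0.489); 5:4 1.250 (Δ 0.239); 1:1 1.000 (Δ 0.011).

1:1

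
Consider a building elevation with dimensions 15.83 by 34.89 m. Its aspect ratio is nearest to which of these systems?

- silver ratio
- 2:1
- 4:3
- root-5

root-5

34.89/15.83 ≈ 2.204. Nearest candidates are root-5 (2.236, off by 0.032) and 2:1 (2.000, off by 0.204).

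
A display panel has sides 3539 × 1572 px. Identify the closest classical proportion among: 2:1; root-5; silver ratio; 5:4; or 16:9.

Ratio = 3539 / 1572 ≈ 2.251.
Distances: 2:1 2.000 (Δ 0.251); root-5 2.236 (Δ 0.015); silver ratio 2.414 (Δ 0.163); 5:4 1.250 (Δ 1.001); 16:9 1.778 (Δ 0.473).

root-5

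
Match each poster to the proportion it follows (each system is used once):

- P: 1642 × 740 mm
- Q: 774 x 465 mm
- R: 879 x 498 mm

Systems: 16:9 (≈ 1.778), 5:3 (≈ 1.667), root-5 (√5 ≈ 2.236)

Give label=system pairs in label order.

P=root-5, Q=5:3, R=16:9

Ratios: P ≈ 2.219; Q ≈ 1.665; R ≈ 1.765.
Targets: 16:9 ≈ 1.778; 5:3 ≈ 1.667; root-5 ≈ 2.236.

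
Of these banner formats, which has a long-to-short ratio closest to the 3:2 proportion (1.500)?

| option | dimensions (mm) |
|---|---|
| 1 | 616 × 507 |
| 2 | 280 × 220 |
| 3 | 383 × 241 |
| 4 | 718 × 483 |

4

Target 3:2 ≈ 1.500.
1: 1.215 (Δ0.285)  2: 1.273 (Δ0.227)  3: 1.589 (Δ0.089)  4: 1.487 (Δ0.013)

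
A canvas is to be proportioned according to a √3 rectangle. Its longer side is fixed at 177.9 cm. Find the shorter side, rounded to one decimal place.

102.7 cm

root-3 ≈ 1.73205.
Shorter side = 177.9 ÷ 1.73205 ≈ 102.711 → 102.7 cm.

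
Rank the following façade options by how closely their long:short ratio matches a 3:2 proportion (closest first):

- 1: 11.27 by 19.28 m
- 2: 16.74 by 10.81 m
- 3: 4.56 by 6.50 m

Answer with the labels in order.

1: 19.28/11.27 ≈ 1.711 → |1.711 − 1.500| = 0.211
2: 16.74/10.81 ≈ 1.549 → |1.549 − 1.500| = 0.049
3: 6.50/4.56 ≈ 1.425 → |1.425 − 1.500| = 0.075

2, 3, 1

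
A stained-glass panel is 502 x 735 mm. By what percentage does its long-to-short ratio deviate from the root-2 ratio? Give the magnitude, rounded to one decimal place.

Ratio = 735 / 502 ≈ 1.4641.
Ideal root-2 ≈ 1.4142. |1.4641 − 1.4142| / 1.4142 ≈ 3.53% → 3.5%.

3.5%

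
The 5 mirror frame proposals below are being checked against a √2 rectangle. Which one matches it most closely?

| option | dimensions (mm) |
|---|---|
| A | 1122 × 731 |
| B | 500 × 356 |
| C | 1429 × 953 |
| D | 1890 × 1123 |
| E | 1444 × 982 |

B

Target root-2 ≈ 1.414.
A: 1.535 (Δ0.121)  B: 1.404 (Δ0.010)  C: 1.499 (Δ0.085)  D: 1.683 (Δ0.269)  E: 1.470 (Δ0.056)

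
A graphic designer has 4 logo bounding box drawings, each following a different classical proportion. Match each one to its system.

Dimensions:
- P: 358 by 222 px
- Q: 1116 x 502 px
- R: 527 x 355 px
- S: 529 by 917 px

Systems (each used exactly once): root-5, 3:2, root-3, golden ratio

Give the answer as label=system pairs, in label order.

P=golden ratio, Q=root-5, R=3:2, S=root-3

Ratios: P ≈ 1.613; Q ≈ 2.223; R ≈ 1.485; S ≈ 1.733.
Targets: root-5 ≈ 2.236; 3:2 ≈ 1.500; root-3 ≈ 1.732; golden ratio ≈ 1.618.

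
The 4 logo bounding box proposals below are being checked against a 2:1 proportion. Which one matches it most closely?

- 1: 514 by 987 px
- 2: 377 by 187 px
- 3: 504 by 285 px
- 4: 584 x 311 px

2

Ratios (long/short): 1 ≈ 1.920; 2 ≈ 2.016; 3 ≈ 1.768; 4 ≈ 1.878.
2:1 ≈ 2.000; option 2 is nearest (Δ 0.016).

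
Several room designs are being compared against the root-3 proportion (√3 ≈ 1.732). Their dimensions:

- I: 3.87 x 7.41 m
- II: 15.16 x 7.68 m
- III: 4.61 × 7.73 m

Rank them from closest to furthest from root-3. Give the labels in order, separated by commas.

Ratios: I = 7.41 / 3.87 ≈ 1.915; II = 15.16 / 7.68 ≈ 1.974; III = 7.73 / 4.61 ≈ 1.677.
|Δ from 1.732|: I 0.183; II 0.242; III 0.055.

III, I, II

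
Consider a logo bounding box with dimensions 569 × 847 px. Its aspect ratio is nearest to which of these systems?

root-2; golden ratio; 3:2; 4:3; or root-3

847/569 ≈ 1.489. Nearest candidates are 3:2 (1.500, off by 0.011) and root-2 (1.414, off by 0.075).

3:2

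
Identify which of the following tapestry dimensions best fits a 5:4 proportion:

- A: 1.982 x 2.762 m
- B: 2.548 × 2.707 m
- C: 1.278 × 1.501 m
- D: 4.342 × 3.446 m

Ratios (long/short): A ≈ 1.394; B ≈ 1.062; C ≈ 1.174; D ≈ 1.260.
5:4 ≈ 1.250; option D is nearest (Δ 0.010).

D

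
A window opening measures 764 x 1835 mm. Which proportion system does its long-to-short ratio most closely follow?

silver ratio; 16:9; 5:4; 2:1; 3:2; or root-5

silver ratio

1835/764 ≈ 2.402. Nearest candidates are silver ratio (2.414, off by 0.012) and root-5 (2.236, off by 0.166).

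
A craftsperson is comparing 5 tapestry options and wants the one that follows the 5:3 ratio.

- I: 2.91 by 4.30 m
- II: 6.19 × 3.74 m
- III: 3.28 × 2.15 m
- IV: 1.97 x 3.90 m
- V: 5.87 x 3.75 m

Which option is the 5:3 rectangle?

II

Ratios (long/short): I ≈ 1.478; II ≈ 1.655; III ≈ 1.526; IV ≈ 1.980; V ≈ 1.565.
5:3 ≈ 1.667; option II is nearest (Δ 0.012).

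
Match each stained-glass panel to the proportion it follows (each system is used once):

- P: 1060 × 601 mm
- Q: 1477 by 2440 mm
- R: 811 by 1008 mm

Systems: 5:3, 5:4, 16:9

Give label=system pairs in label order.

Ratios: P ≈ 1.764; Q ≈ 1.652; R ≈ 1.243.
Targets: 5:3 ≈ 1.667; 5:4 ≈ 1.250; 16:9 ≈ 1.778.

P=16:9, Q=5:3, R=5:4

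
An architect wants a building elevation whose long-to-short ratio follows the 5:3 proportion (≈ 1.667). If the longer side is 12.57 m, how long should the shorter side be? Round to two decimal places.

5:3 ≈ 1.66667.
Shorter side = 12.57 ÷ 1.66667 ≈ 7.5420 → 7.54 m.

7.54 m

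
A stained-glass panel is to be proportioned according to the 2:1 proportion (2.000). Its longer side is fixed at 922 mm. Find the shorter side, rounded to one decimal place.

461.0 mm

2:1 = 2.00000.
Shorter side = 922 ÷ 2.00000 ≈ 461.000 → 461.0 mm.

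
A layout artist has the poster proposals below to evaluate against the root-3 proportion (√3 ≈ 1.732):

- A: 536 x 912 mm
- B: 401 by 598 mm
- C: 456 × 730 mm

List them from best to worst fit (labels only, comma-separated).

A, C, B

A: 912/536 ≈ 1.701 → |1.701 − 1.732| = 0.031
B: 598/401 ≈ 1.491 → |1.491 − 1.732| = 0.241
C: 730/456 ≈ 1.601 → |1.601 − 1.732| = 0.131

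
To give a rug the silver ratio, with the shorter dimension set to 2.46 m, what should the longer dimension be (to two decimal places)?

5.94 m

silver ratio ≈ 2.41421.
Longer side = 2.46 × 2.41421 ≈ 5.9390 → 5.94 m.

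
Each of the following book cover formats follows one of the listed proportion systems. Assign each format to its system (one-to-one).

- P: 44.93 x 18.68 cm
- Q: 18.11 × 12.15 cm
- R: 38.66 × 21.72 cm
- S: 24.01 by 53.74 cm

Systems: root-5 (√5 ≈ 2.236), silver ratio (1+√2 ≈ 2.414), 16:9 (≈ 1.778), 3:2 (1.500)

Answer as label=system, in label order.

P=silver ratio, Q=3:2, R=16:9, S=root-5

Ratios: P ≈ 2.405; Q ≈ 1.491; R ≈ 1.780; S ≈ 2.238.
Targets: root-5 ≈ 2.236; silver ratio ≈ 2.414; 16:9 ≈ 1.778; 3:2 ≈ 1.500.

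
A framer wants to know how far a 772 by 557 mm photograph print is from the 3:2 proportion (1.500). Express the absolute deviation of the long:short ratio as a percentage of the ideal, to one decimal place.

7.6%

Ratio = 772 / 557 ≈ 1.3860.
Ideal 3:2 = 1.5000. |1.3860 − 1.5000| / 1.5000 ≈ 7.60% → 7.6%.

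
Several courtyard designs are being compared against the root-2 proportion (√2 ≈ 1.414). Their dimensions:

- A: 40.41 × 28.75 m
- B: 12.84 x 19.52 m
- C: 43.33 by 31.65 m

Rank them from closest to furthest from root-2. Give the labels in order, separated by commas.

A, C, B

Ratios: A = 40.41 / 28.75 ≈ 1.406; B = 19.52 / 12.84 ≈ 1.520; C = 43.33 / 31.65 ≈ 1.369.
|Δ from 1.414|: A 0.008; B 0.106; C 0.045.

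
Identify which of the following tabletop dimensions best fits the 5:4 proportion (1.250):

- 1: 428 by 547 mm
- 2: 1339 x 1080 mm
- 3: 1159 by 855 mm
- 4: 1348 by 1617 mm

Ratios (long/short): 1 ≈ 1.278; 2 ≈ 1.240; 3 ≈ 1.356; 4 ≈ 1.200.
5:4 ≈ 1.250; option 2 is nearest (Δ 0.010).

2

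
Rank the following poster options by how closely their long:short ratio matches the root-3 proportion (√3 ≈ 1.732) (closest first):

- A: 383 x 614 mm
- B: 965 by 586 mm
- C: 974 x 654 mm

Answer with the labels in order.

B, A, C

Ratios: A = 614 / 383 ≈ 1.603; B = 965 / 586 ≈ 1.647; C = 974 / 654 ≈ 1.489.
|Δ from 1.732|: A 0.129; B 0.085; C 0.243.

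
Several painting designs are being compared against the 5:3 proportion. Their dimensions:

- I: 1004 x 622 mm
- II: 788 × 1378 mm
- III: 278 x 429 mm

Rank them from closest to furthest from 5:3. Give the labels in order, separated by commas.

I, II, III

I: 1004/622 ≈ 1.614 → |1.614 − 1.667| = 0.053
II: 1378/788 ≈ 1.749 → |1.749 − 1.667| = 0.082
III: 429/278 ≈ 1.543 → |1.543 − 1.667| = 0.124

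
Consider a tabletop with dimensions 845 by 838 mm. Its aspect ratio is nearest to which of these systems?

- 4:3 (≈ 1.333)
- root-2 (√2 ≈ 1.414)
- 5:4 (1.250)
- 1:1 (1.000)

1:1

Ratio = 845 / 838 ≈ 1.008.
Distances: 4:3 1.333 (Δ 0.325); root-2 1.414 (Δ 0.406); 5:4 1.250 (Δ 0.242); 1:1 1.000 (Δ 0.008).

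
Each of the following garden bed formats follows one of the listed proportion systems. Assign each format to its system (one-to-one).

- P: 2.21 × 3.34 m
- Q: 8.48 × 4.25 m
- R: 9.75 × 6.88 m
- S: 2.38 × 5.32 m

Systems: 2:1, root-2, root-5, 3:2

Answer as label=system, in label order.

P = 3.34/2.21 ≈ 1.511 → 3:2 (1.500)
Q = 8.48/4.25 ≈ 1.995 → 2:1 (2.000)
R = 9.75/6.88 ≈ 1.417 → root-2 (1.414)
S = 5.32/2.38 ≈ 2.235 → root-5 (2.236)

P=3:2, Q=2:1, R=root-2, S=root-5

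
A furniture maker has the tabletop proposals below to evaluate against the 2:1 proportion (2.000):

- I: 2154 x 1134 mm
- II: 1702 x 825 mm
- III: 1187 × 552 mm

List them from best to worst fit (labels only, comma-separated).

II, I, III

Ratios: I = 2154 / 1134 ≈ 1.899; II = 1702 / 825 ≈ 2.063; III = 1187 / 552 ≈ 2.150.
|Δ from 2.000|: I 0.101; II 0.063; III 0.150.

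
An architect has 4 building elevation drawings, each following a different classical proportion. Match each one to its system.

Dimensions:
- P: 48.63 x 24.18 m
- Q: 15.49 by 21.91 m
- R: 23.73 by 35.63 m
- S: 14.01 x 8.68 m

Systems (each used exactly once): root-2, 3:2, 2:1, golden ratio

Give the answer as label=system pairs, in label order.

P=2:1, Q=root-2, R=3:2, S=golden ratio

P = 48.63/24.18 ≈ 2.011 → 2:1 (2.000)
Q = 21.91/15.49 ≈ 1.414 → root-2 (1.414)
R = 35.63/23.73 ≈ 1.501 → 3:2 (1.500)
S = 14.01/8.68 ≈ 1.614 → golden ratio (1.618)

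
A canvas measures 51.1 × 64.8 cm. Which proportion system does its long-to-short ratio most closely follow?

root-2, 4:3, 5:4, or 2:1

64.8/51.1 ≈ 1.268. Nearest candidates are 5:4 (1.250, off by 0.018) and 4:3 (1.333, off by 0.065).

5:4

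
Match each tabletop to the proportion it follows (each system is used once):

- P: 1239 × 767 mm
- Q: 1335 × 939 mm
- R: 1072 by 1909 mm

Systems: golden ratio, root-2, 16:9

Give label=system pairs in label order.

P=golden ratio, Q=root-2, R=16:9

P = 1239/767 ≈ 1.615 → golden ratio (1.618)
Q = 1335/939 ≈ 1.422 → root-2 (1.414)
R = 1909/1072 ≈ 1.781 → 16:9 (1.778)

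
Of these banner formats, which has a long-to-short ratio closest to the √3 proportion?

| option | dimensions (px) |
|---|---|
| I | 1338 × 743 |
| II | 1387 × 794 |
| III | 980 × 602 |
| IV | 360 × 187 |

II

Ratios (long/short): I ≈ 1.801; II ≈ 1.747; III ≈ 1.628; IV ≈ 1.925.
root-3 ≈ 1.732; option II is nearest (Δ 0.015).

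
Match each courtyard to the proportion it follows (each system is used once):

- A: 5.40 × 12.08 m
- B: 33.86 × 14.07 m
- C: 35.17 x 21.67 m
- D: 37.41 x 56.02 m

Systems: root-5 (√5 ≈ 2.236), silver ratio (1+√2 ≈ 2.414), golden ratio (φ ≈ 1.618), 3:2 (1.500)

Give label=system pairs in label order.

A=root-5, B=silver ratio, C=golden ratio, D=3:2

Ratios: A ≈ 2.237; B ≈ 2.407; C ≈ 1.623; D ≈ 1.497.
Targets: root-5 ≈ 2.236; silver ratio ≈ 2.414; golden ratio ≈ 1.618; 3:2 ≈ 1.500.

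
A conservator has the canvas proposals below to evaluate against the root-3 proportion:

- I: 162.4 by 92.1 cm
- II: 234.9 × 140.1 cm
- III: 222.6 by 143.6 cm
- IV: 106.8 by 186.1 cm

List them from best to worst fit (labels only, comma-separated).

I: 162.4/92.1 ≈ 1.763 → |1.763 − 1.732| = 0.031
II: 234.9/140.1 ≈ 1.677 → |1.677 − 1.732| = 0.055
III: 222.6/143.6 ≈ 1.550 → |1.550 − 1.732| = 0.182
IV: 186.1/106.8 ≈ 1.743 → |1.743 − 1.732| = 0.011

IV, I, II, III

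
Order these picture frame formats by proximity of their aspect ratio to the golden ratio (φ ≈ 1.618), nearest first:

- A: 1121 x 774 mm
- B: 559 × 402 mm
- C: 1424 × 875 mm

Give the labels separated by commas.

C, A, B

A: 1121/774 ≈ 1.448 → |1.448 − 1.618| = 0.170
B: 559/402 ≈ 1.391 → |1.391 − 1.618| = 0.227
C: 1424/875 ≈ 1.627 → |1.627 − 1.618| = 0.009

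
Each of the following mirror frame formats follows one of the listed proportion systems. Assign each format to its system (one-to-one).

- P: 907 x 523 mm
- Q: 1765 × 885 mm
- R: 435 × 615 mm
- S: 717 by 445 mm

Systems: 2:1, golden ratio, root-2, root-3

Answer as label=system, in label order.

P=root-3, Q=2:1, R=root-2, S=golden ratio

Ratios: P ≈ 1.734; Q ≈ 1.994; R ≈ 1.414; S ≈ 1.611.
Targets: 2:1 ≈ 2.000; golden ratio ≈ 1.618; root-2 ≈ 1.414; root-3 ≈ 1.732.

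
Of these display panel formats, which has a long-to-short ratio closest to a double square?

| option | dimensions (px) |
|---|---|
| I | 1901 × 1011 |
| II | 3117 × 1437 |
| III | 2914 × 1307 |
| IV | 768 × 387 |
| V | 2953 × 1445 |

Ratios (long/short): I ≈ 1.880; II ≈ 2.169; III ≈ 2.230; IV ≈ 1.984; V ≈ 2.044.
2:1 ≈ 2.000; option IV is nearest (Δ 0.016).

IV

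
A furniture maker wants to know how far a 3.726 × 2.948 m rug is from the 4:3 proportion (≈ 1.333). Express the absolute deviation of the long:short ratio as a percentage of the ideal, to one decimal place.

Ratio = 3.726 / 2.948 ≈ 1.2639.
Ideal 4:3 ≈ 1.3333. |1.2639 − 1.3333| / 1.3333 ≈ 5.21% → 5.2%.

5.2%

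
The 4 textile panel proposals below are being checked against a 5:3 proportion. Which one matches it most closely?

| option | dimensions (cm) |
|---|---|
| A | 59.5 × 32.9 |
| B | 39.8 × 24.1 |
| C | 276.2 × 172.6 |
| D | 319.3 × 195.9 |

B

Target 5:3 ≈ 1.667.
A: 1.809 (Δ0.142)  B: 1.651 (Δ0.016)  C: 1.600 (Δ0.067)  D: 1.630 (Δ0.037)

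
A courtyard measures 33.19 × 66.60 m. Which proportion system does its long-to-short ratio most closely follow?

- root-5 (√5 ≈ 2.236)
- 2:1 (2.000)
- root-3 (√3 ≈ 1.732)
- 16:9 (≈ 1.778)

2:1

66.60/33.19 ≈ 2.007. Nearest candidates are 2:1 (2.000, off by 0.007) and 16:9 (1.778, off by 0.229).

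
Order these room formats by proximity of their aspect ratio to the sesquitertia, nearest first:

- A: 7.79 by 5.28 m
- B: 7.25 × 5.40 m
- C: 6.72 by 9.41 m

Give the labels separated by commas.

B, C, A

A: 7.79/5.28 ≈ 1.475 → |1.475 − 1.333| = 0.142
B: 7.25/5.40 ≈ 1.343 → |1.343 − 1.333| = 0.010
C: 9.41/6.72 ≈ 1.400 → |1.400 − 1.333| = 0.067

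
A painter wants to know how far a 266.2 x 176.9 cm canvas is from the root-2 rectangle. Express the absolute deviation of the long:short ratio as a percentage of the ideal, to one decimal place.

Ratio = 266.2 / 176.9 ≈ 1.5048.
Ideal root-2 ≈ 1.4142. |1.5048 − 1.4142| / 1.4142 ≈ 6.41% → 6.4%.

6.4%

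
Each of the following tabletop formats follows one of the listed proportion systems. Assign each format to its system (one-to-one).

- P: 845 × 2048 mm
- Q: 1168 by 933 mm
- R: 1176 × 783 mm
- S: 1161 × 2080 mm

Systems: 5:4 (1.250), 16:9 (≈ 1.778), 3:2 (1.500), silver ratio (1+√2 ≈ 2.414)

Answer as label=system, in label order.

Ratios: P ≈ 2.424; Q ≈ 1.252; R ≈ 1.502; S ≈ 1.792.
Targets: 5:4 ≈ 1.250; 16:9 ≈ 1.778; 3:2 ≈ 1.500; silver ratio ≈ 2.414.

P=silver ratio, Q=5:4, R=3:2, S=16:9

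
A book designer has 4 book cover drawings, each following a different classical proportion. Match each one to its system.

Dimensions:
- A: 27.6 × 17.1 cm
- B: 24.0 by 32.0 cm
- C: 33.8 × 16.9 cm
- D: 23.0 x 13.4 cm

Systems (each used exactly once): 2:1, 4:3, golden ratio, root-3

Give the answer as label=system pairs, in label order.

A=golden ratio, B=4:3, C=2:1, D=root-3

A = 27.6/17.1 ≈ 1.614 → golden ratio (1.618)
B = 32.0/24.0 ≈ 1.333 → 4:3 (1.333)
C = 33.8/16.9 ≈ 2.000 → 2:1 (2.000)
D = 23.0/13.4 ≈ 1.716 → root-3 (1.732)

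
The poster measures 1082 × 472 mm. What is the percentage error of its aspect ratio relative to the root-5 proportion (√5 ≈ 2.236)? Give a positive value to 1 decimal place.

2.5%

Ratio = 1082 / 472 ≈ 2.2924.
Ideal root-5 ≈ 2.2361. |2.2924 − 2.2361| / 2.2361 ≈ 2.52% → 2.5%.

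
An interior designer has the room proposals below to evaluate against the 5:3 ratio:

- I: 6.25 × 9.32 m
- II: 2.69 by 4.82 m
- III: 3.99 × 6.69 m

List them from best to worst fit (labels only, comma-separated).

I: 9.32/6.25 ≈ 1.491 → |1.491 − 1.667| = 0.176
II: 4.82/2.69 ≈ 1.792 → |1.792 − 1.667| = 0.125
III: 6.69/3.99 ≈ 1.677 → |1.677 − 1.667| = 0.010

III, II, I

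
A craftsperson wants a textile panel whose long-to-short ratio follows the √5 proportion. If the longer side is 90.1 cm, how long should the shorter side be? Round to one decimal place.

root-5 ≈ 2.23607.
Shorter side = 90.1 ÷ 2.23607 ≈ 40.294 → 40.3 cm.

40.3 cm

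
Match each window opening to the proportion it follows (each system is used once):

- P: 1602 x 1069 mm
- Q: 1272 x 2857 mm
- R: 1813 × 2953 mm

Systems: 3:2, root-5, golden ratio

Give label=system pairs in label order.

P=3:2, Q=root-5, R=golden ratio

Ratios: P ≈ 1.499; Q ≈ 2.246; R ≈ 1.629.
Targets: 3:2 ≈ 1.500; root-5 ≈ 2.236; golden ratio ≈ 1.618.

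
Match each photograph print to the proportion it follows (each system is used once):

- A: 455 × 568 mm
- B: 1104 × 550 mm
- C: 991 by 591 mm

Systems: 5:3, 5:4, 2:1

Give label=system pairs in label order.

A=5:4, B=2:1, C=5:3

A = 568/455 ≈ 1.248 → 5:4 (1.250)
B = 1104/550 ≈ 2.007 → 2:1 (2.000)
C = 991/591 ≈ 1.677 → 5:3 (1.667)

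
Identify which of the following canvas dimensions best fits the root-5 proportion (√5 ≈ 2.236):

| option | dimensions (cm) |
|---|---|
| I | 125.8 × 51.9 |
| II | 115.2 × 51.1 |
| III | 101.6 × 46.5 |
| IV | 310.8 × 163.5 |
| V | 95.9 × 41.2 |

II

Ratios (long/short): I ≈ 2.424; II ≈ 2.254; III ≈ 2.185; IV ≈ 1.901; V ≈ 2.328.
root-5 ≈ 2.236; option II is nearest (Δ 0.018).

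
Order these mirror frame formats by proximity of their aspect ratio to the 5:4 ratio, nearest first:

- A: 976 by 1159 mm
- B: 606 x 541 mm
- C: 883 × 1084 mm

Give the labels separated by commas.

C, A, B

Ratios: A = 1159 / 976 ≈ 1.188; B = 606 / 541 ≈ 1.120; C = 1084 / 883 ≈ 1.228.
|Δ from 1.250|: A 0.062; B 0.130; C 0.022.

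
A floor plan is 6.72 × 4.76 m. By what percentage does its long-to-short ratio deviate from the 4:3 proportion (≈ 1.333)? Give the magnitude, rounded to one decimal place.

Ratio = 6.72 / 4.76 ≈ 1.4118.
Ideal 4:3 ≈ 1.3333. |1.4118 − 1.3333| / 1.3333 ≈ 5.89% → 5.9%.

5.9%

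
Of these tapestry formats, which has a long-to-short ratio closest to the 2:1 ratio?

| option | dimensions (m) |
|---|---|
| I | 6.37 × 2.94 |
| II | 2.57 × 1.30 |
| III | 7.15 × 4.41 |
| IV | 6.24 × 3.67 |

II

Target 2:1 ≈ 2.000.
I: 2.167 (Δ0.167)  II: 1.977 (Δ0.023)  III: 1.621 (Δ0.379)  IV: 1.700 (Δ0.300)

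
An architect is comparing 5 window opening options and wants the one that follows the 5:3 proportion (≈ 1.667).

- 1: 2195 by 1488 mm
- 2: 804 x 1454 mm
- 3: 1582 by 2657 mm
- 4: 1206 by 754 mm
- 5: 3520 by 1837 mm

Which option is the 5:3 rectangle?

Ratios (long/short): 1 ≈ 1.475; 2 ≈ 1.808; 3 ≈ 1.680; 4 ≈ 1.599; 5 ≈ 1.916.
5:3 ≈ 1.667; option 3 is nearest (Δ 0.013).

3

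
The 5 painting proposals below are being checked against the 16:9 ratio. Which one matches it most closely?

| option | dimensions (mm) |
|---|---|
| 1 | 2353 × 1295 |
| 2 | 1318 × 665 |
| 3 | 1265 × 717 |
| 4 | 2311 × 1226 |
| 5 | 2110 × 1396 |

Ratios (long/short): 1 ≈ 1.817; 2 ≈ 1.982; 3 ≈ 1.764; 4 ≈ 1.885; 5 ≈ 1.511.
16:9 ≈ 1.778; option 3 is nearest (Δ 0.014).

3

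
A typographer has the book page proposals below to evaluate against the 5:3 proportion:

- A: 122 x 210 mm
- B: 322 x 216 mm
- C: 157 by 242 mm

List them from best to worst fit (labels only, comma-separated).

Ratios: A = 210 / 122 ≈ 1.721; B = 322 / 216 ≈ 1.491; C = 242 / 157 ≈ 1.541.
|Δ from 1.667|: A 0.054; B 0.176; C 0.126.

A, C, B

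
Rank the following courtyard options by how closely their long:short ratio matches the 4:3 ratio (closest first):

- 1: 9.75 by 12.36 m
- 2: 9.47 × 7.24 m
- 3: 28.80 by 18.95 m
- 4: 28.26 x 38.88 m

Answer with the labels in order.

Ratios: 1 = 12.36 / 9.75 ≈ 1.268; 2 = 9.47 / 7.24 ≈ 1.308; 3 = 28.80 / 18.95 ≈ 1.520; 4 = 38.88 / 28.26 ≈ 1.376.
|Δ from 1.333|: 1 0.065; 2 0.025; 3 0.187; 4 0.043.

2, 4, 1, 3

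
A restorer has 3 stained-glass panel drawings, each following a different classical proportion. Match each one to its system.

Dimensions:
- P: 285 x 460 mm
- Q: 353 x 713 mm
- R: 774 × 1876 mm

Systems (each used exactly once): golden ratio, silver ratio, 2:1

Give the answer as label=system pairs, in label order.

Ratios: P ≈ 1.614; Q ≈ 2.020; R ≈ 2.424.
Targets: golden ratio ≈ 1.618; silver ratio ≈ 2.414; 2:1 ≈ 2.000.

P=golden ratio, Q=2:1, R=silver ratio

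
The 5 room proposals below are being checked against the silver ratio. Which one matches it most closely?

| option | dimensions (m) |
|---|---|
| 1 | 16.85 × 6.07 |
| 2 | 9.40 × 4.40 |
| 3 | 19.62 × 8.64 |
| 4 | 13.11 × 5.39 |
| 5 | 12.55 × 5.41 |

4

Target silver ratio ≈ 2.414.
1: 2.776 (Δ0.362)  2: 2.136 (Δ0.278)  3: 2.271 (Δ0.143)  4: 2.432 (Δ0.018)  5: 2.320 (Δ0.094)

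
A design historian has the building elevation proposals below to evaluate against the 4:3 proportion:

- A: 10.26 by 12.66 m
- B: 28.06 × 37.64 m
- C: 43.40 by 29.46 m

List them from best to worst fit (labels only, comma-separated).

B, A, C

A: 12.66/10.26 ≈ 1.234 → |1.234 − 1.333| = 0.099
B: 37.64/28.06 ≈ 1.341 → |1.341 − 1.333| = 0.008
C: 43.40/29.46 ≈ 1.473 → |1.473 − 1.333| = 0.140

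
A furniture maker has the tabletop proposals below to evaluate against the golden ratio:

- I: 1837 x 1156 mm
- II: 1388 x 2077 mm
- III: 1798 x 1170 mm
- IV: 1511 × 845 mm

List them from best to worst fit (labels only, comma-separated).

Ratios: I = 1837 / 1156 ≈ 1.589; II = 2077 / 1388 ≈ 1.496; III = 1798 / 1170 ≈ 1.537; IV = 1511 / 845 ≈ 1.788.
|Δ from 1.618|: I 0.029; II 0.122; III 0.081; IV 0.170.

I, III, II, IV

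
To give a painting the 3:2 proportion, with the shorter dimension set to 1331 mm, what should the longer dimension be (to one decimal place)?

1996.5 mm

3:2 = 1.50000.
Longer side = 1331 × 1.50000 ≈ 1996.500 → 1996.5 mm.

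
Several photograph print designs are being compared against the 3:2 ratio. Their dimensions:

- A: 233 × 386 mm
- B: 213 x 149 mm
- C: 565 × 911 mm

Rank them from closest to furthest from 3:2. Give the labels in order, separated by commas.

A: 386/233 ≈ 1.657 → |1.657 − 1.500| = 0.157
B: 213/149 ≈ 1.430 → |1.430 − 1.500| = 0.070
C: 911/565 ≈ 1.612 → |1.612 − 1.500| = 0.112

B, C, A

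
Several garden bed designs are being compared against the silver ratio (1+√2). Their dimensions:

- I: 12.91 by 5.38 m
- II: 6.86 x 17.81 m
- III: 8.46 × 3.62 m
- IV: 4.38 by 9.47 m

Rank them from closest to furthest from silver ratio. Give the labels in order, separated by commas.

I, III, II, IV

Ratios: I = 12.91 / 5.38 ≈ 2.400; II = 17.81 / 6.86 ≈ 2.596; III = 8.46 / 3.62 ≈ 2.337; IV = 9.47 / 4.38 ≈ 2.162.
|Δ from 2.414|: I 0.014; II 0.182; III 0.077; IV 0.252.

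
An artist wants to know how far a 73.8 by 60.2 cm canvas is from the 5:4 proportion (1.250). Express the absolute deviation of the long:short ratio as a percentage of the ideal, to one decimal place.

Ratio = 73.8 / 60.2 ≈ 1.2259.
Ideal 5:4 = 1.2500. |1.2259 − 1.2500| / 1.2500 ≈ 1.93% → 1.9%.

1.9%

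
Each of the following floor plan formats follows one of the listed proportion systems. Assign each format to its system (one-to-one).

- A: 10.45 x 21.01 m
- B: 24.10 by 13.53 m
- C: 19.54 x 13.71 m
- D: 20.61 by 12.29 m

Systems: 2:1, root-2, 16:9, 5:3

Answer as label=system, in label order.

A = 21.01/10.45 ≈ 2.011 → 2:1 (2.000)
B = 24.10/13.53 ≈ 1.781 → 16:9 (1.778)
C = 19.54/13.71 ≈ 1.425 → root-2 (1.414)
D = 20.61/12.29 ≈ 1.677 → 5:3 (1.667)

A=2:1, B=16:9, C=root-2, D=5:3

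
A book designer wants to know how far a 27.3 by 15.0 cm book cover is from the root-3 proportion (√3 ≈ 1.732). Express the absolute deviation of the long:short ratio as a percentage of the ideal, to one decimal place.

5.1%

Ratio = 27.3 / 15.0 ≈ 1.8200.
Ideal root-3 ≈ 1.7321. |1.8200 − 1.7321| / 1.7321 ≈ 5.07% → 5.1%.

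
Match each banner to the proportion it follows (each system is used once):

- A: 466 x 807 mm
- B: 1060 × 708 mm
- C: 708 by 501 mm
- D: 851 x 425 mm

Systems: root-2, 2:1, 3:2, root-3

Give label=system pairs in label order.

A = 807/466 ≈ 1.732 → root-3 (1.732)
B = 1060/708 ≈ 1.497 → 3:2 (1.500)
C = 708/501 ≈ 1.413 → root-2 (1.414)
D = 851/425 ≈ 2.002 → 2:1 (2.000)

A=root-3, B=3:2, C=root-2, D=2:1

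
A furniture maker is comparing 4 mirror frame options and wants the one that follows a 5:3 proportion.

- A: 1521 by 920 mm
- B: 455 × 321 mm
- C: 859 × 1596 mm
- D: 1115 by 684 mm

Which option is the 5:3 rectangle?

A

Ratios (long/short): A ≈ 1.653; B ≈ 1.417; C ≈ 1.858; D ≈ 1.630.
5:3 ≈ 1.667; option A is nearest (Δ 0.014).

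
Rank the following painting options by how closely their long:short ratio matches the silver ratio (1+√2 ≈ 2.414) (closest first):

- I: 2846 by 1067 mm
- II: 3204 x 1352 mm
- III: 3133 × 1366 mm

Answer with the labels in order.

II, III, I

Ratios: I = 2846 / 1067 ≈ 2.667; II = 3204 / 1352 ≈ 2.370; III = 3133 / 1366 ≈ 2.294.
|Δ from 2.414|: I 0.253; II 0.044; III 0.120.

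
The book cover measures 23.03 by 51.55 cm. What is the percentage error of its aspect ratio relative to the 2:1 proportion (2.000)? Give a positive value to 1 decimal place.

Ratio = 51.55 / 23.03 ≈ 2.2384.
Ideal 2:1 = 2.0000. |2.2384 − 2.0000| / 2.0000 ≈ 11.92% → 11.9%.

11.9%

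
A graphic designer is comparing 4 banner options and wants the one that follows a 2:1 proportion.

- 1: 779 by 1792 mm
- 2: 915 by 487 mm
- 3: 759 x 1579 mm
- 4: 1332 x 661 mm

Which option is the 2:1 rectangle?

4

Target 2:1 ≈ 2.000.
1: 2.300 (Δ0.300)  2: 1.879 (Δ0.121)  3: 2.080 (Δ0.080)  4: 2.015 (Δ0.015)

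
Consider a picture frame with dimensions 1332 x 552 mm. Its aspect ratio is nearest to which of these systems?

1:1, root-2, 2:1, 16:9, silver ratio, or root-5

Ratio = 1332 / 552 ≈ 2.413.
Distances: 1:1 1.000 (Δ 1.413); root-2 1.414 (Δ 0.999); 2:1 2.000 (Δ 0.413); 16:9 1.778 (Δ 0.635); silver ratio 2.414 (Δ 0.001); root-5 2.236 (Δ 0.177).

silver ratio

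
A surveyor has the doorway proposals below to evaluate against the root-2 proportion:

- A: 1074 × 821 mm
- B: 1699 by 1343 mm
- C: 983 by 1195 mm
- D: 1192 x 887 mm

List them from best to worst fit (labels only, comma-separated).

Ratios: A = 1074 / 821 ≈ 1.308; B = 1699 / 1343 ≈ 1.265; C = 1195 / 983 ≈ 1.216; D = 1192 / 887 ≈ 1.344.
|Δ from 1.414|: A 0.106; B 0.149; C 0.198; D 0.070.

D, A, B, C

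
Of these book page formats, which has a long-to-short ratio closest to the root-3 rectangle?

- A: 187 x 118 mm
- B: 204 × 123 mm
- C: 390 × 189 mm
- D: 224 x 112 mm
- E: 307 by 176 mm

Ratios (long/short): A ≈ 1.585; B ≈ 1.659; C ≈ 2.063; D ≈ 2.000; E ≈ 1.744.
root-3 ≈ 1.732; option E is nearest (Δ 0.012).

E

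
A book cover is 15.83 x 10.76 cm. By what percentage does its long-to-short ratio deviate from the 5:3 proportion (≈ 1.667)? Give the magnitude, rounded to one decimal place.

Ratio = 15.83 / 10.76 ≈ 1.4712.
Ideal 5:3 ≈ 1.6667. |1.4712 − 1.6667| / 1.6667 ≈ 11.73% → 11.7%.

11.7%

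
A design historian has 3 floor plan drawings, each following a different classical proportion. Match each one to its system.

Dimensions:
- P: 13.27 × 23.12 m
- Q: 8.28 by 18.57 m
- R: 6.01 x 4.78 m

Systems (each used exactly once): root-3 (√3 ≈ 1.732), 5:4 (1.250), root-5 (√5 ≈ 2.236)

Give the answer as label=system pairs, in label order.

P=root-3, Q=root-5, R=5:4

Ratios: P ≈ 1.742; Q ≈ 2.243; R ≈ 1.257.
Targets: root-3 ≈ 1.732; 5:4 ≈ 1.250; root-5 ≈ 2.236.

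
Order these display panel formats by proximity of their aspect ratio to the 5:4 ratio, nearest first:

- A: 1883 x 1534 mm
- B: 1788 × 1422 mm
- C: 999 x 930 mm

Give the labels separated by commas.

B, A, C

Ratios: A = 1883 / 1534 ≈ 1.228; B = 1788 / 1422 ≈ 1.257; C = 999 / 930 ≈ 1.074.
|Δ from 1.250|: A 0.022; B 0.007; C 0.176.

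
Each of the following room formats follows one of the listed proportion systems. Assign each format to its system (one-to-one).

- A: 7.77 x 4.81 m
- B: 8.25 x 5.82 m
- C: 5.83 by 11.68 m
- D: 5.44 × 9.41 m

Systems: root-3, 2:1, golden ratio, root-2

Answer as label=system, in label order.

A = 7.77/4.81 ≈ 1.615 → golden ratio (1.618)
B = 8.25/5.82 ≈ 1.418 → root-2 (1.414)
C = 11.68/5.83 ≈ 2.003 → 2:1 (2.000)
D = 9.41/5.44 ≈ 1.730 → root-3 (1.732)

A=golden ratio, B=root-2, C=2:1, D=root-3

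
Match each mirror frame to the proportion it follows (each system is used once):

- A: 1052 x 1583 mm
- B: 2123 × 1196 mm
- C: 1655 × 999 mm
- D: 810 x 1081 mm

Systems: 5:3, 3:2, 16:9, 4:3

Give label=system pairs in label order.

Ratios: A ≈ 1.505; B ≈ 1.775; C ≈ 1.657; D ≈ 1.335.
Targets: 5:3 ≈ 1.667; 3:2 ≈ 1.500; 16:9 ≈ 1.778; 4:3 ≈ 1.333.

A=3:2, B=16:9, C=5:3, D=4:3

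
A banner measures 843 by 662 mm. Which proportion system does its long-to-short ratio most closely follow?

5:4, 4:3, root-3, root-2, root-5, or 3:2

Ratio = 843 / 662 ≈ 1.273.
Distances: 5:4 1.250 (Δ 0.023); 4:3 1.333 (Δ 0.060); root-3 1.732 (Δ 0.459); root-2 1.414 (Δ 0.141); root-5 2.236 (Δ 0.963); 3:2 1.500 (Δ 0.227).

5:4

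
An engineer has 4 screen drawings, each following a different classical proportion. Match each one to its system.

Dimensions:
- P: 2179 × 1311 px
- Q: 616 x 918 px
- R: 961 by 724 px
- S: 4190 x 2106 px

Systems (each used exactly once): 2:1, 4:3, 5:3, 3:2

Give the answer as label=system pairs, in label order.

Ratios: P ≈ 1.662; Q ≈ 1.490; R ≈ 1.327; S ≈ 1.990.
Targets: 2:1 ≈ 2.000; 4:3 ≈ 1.333; 5:3 ≈ 1.667; 3:2 ≈ 1.500.

P=5:3, Q=3:2, R=4:3, S=2:1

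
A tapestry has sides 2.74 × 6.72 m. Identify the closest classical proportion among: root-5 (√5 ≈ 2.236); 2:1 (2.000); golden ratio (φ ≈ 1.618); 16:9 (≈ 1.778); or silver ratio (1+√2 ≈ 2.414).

silver ratio

Ratio = 6.72 / 2.74 ≈ 2.453.
Distances: root-5 2.236 (Δ 0.217); 2:1 2.000 (Δ 0.453); golden ratio 1.618 (Δ 0.835); 16:9 1.778 (Δ 0.675); silver ratio 2.414 (Δ 0.039).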